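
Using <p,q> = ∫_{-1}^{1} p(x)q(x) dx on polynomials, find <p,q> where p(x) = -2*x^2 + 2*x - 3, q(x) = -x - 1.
<p,q> = 6

Expand the product: p(x)·q(x) = 2*x^3 + x + 3.
∫_{-1}^{1} of each monomial x^k gives [2/(k+1) if k even, 0 if k odd]. Integrating term-by-term (or equivalently evaluating the antiderivative F(x) = x^4/2 + x^2/2 + 3*x at the endpoints):
  F(1) − F(−1) = 4 − (-2) = 6.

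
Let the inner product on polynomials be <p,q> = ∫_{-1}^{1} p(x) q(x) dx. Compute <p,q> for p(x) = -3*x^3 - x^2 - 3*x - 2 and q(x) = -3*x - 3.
<p,q> = 118/5

Expand the product: p(x)·q(x) = 9*x^4 + 12*x^3 + 12*x^2 + 15*x + 6.
∫_{-1}^{1} of each monomial x^k gives [2/(k+1) if k even, 0 if k odd]. Integrating term-by-term (or equivalently evaluating the antiderivative F(x) = 9*x^5/5 + 3*x^4 + 4*x^3 + 15*x^2/2 + 6*x at the endpoints):
  F(1) − F(−1) = 223/10 − (-13/10) = 118/5.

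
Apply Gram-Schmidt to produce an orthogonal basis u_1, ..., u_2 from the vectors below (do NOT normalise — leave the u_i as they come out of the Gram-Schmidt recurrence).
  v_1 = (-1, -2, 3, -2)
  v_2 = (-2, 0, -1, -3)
Orthogonal basis:
  u_1 = (-1, -2, 3, -2)
  u_2 = (-31/18, 5/9, -11/6, -22/9)

Apply the Gram-Schmidt recurrence
  u_1 = v_1
  u_i = v_i − Σ_{j<i} ((v_i · u_j) / (u_j · u_j)) · u_j.

Step by step this gives:
  u_1 = (-1, -2, 3, -2)
  u_2 = (-31/18, 5/9, -11/6, -22/9)

Orthogonality check:
  u_2 · u_1 = 0 (should be 0)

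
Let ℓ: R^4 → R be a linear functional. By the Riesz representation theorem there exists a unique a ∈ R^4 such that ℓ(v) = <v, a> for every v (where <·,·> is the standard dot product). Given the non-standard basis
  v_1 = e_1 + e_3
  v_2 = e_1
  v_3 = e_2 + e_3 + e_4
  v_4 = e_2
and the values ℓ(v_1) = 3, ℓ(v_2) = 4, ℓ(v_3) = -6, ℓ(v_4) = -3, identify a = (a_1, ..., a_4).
a = (4, -3, -1, -2)

Write a = (a_1, ..., a_4) in the standard basis. For each basis vector v_i, ℓ(v_i) = <v_i, a> is a linear equation in the a_j's. Collect the n equations into a matrix system V a = ℓ, where row i of V is v_i (expressed in the standard basis). Since V is invertible (lower-triangular with 1s on the diagonal, up to permutation), solve by back-substitution:
  V =
[[1, 0, 1, 0],
 [1, 0, 0, 0],
 [0, 1, 1, 1],
 [0, 1, 0, 0]]
  V a = (3, 4, -6, -3)
Solving gives a = (4, -3, -1, -2).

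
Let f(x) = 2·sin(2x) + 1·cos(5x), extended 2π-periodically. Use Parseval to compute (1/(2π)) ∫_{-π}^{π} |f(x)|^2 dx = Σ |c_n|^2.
Σ |c_n|^2 = 5/2

Expand |f|^2 and use orthogonality of {sin(nx), cos(mx)} on [-π, π]:
  ∫_{-π}^{π} sin(nx)^2 dx = π, ∫ cos(mx)^2 dx = π, and cross terms integrate to 0.
So ∫_{-π}^{π} f(x)^2 dx = 2^2 · π + 1^2 · π = (4 + 1)π.
Divide by 2π: (4 + 1)/2 = 5/2.
By Parseval, this equals Σ |c_n|^2.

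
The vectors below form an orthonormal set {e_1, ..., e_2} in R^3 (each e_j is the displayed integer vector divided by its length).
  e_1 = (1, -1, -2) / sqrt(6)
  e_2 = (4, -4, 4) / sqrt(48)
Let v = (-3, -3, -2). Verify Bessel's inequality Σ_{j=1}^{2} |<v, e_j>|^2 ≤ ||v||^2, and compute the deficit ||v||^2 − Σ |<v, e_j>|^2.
Σ |<v, e_j>|^2 = 4; ||v||^2 = 22; deficit = 18

Write each e_j = u_j / sqrt(<u_j, u_j>) where u_j is the displayed integer vector. Then <v, e_j> = <v, u_j> / sqrt(<u_j, u_j>), so |<v, e_j>|^2 = <v, u_j>^2 / <u_j, u_j>.
Coefficients: <v, e_1> = 4/sqrt(6), <v, e_2> = -8/sqrt(48).
Square and sum: Σ |<v, e_j>|^2 = 4.
Compute ||v||^2 = v·v = 22.
Deficit = 22 − 4 = 18 ≥ 0, confirming Bessel's inequality. (The deficit equals ||v − Σ <v,e_j> e_j||^2, the squared distance from v to span{e_j}.)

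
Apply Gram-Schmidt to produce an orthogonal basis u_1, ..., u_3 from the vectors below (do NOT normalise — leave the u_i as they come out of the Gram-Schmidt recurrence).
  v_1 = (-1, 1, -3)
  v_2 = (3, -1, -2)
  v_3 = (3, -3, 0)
Orthogonal basis:
  u_1 = (-1, 1, -3)
  u_2 = (35/11, -13/11, -16/11)
  u_3 = (-3/5, -33/25, -6/25)

Apply the Gram-Schmidt recurrence
  u_1 = v_1
  u_i = v_i − Σ_{j<i} ((v_i · u_j) / (u_j · u_j)) · u_j.

Step by step this gives:
  u_1 = (-1, 1, -3)
  u_2 = (35/11, -13/11, -16/11)
  u_3 = (-3/5, -33/25, -6/25)

Orthogonality check:
  u_2 · u_1 = 0 (should be 0)
  u_3 · u_1 = 0 (should be 0)
  u_3 · u_2 = 0 (should be 0)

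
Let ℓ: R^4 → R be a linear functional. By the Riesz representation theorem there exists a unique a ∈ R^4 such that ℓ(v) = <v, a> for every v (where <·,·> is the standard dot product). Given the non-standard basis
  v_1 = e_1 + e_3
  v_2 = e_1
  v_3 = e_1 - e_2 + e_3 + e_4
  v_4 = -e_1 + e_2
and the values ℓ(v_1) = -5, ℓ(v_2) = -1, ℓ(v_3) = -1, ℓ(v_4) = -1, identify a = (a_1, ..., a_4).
a = (-1, -2, -4, 2)

Write a = (a_1, ..., a_4) in the standard basis. For each basis vector v_i, ℓ(v_i) = <v_i, a> is a linear equation in the a_j's. Collect the n equations into a matrix system V a = ℓ, where row i of V is v_i (expressed in the standard basis). Since V is invertible (lower-triangular with 1s on the diagonal, up to permutation), solve by back-substitution:
  V =
[[1, 0, 1, 0],
 [1, 0, 0, 0],
 [1, -1, 1, 1],
 [-1, 1, 0, 0]]
  V a = (-5, -1, -1, -1)
Solving gives a = (-1, -2, -4, 2).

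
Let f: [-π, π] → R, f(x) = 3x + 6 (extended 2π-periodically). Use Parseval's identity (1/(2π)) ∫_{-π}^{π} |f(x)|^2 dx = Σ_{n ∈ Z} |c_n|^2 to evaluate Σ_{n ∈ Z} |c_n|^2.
Σ |c_n|^2 = 3π^2 + 36

Expand and integrate term by term over [-π, π]:
  ∫ (3x)^2 dx = 9·(2π^3/3); ∫ 2·3·(6)·x dx = 0 (odd integrand); ∫ 6^2 dx = 36·2π.
So (1/(2π)) ∫_{-π}^{π} (3x + 6)^2 dx = 9π^2/3 + 36 = 3π^2 + 36.
Parseval ⇒ Σ |c_n|^2 = 3π^2 + 36.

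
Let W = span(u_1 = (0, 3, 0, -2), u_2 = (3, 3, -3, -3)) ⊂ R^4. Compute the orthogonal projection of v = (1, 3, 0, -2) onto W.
proj_W(v) = (13/27, 79/27, -13/27, -19/9)

Set up U = [u_1 | ... | u_2] ∈ R^(4×2). The projector onto W = col(U) is P = U (U^T U)^(-1) U^T.
Compute U^T U =
  [13, 15]
  [15, 36],
and U^T v = (13, 18).
Solve U^T U · c = U^T v for the coefficients: c = (22/27, 13/81). The projection is proj_W(v) = U c.
Check: (v - proj_W(v)) · u_1 = 0  (should be 0).
Check: (v - proj_W(v)) · u_2 = 0  (should be 0).
Result: proj_W(v) = (13/27, 79/27, -13/27, -19/9).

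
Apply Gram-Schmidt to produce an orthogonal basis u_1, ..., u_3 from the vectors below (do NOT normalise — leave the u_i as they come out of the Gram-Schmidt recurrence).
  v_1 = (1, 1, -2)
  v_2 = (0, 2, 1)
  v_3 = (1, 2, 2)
Orthogonal basis:
  u_1 = (1, 1, -2)
  u_2 = (0, 2, 1)
  u_3 = (7/6, -7/30, 7/15)

Apply the Gram-Schmidt recurrence
  u_1 = v_1
  u_i = v_i − Σ_{j<i} ((v_i · u_j) / (u_j · u_j)) · u_j.

Step by step this gives:
  u_1 = (1, 1, -2)
  u_2 = (0, 2, 1)
  u_3 = (7/6, -7/30, 7/15)

Orthogonality check:
  u_2 · u_1 = 0 (should be 0)
  u_3 · u_1 = 0 (should be 0)
  u_3 · u_2 = 0 (should be 0)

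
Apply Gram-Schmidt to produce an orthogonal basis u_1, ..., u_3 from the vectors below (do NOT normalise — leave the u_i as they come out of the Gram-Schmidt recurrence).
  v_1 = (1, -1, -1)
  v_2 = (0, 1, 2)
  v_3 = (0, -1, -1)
Orthogonal basis:
  u_1 = (1, -1, -1)
  u_2 = (1, 0, 1)
  u_3 = (-1/6, -1/3, 1/6)

Apply the Gram-Schmidt recurrence
  u_1 = v_1
  u_i = v_i − Σ_{j<i} ((v_i · u_j) / (u_j · u_j)) · u_j.

Step by step this gives:
  u_1 = (1, -1, -1)
  u_2 = (1, 0, 1)
  u_3 = (-1/6, -1/3, 1/6)

Orthogonality check:
  u_2 · u_1 = 0 (should be 0)
  u_3 · u_1 = 0 (should be 0)
  u_3 · u_2 = 0 (should be 0)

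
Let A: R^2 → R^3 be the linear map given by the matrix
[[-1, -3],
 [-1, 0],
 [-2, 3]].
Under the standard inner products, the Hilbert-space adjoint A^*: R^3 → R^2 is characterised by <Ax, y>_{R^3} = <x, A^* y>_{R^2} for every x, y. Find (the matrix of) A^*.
A^* = A^T =
[[-1, -1, -2],
 [-3, 0, 3]]

For real matrices with standard dot products, the defining identity <Ax, y> = <x, A^* y> gives (Ax)^T y = x^T (A^*) y, i.e. x^T A^T y = x^T (A^*) y. Since this holds for all x, y, we must have A^* = A^T. Therefore
A^* =
[[-1, -1, -2],
 [-3, 0, 3]].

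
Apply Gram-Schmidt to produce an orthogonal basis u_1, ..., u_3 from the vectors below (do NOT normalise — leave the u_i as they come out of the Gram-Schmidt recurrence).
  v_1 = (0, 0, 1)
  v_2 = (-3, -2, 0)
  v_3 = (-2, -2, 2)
Orthogonal basis:
  u_1 = (0, 0, 1)
  u_2 = (-3, -2, 0)
  u_3 = (4/13, -6/13, 0)

Apply the Gram-Schmidt recurrence
  u_1 = v_1
  u_i = v_i − Σ_{j<i} ((v_i · u_j) / (u_j · u_j)) · u_j.

Step by step this gives:
  u_1 = (0, 0, 1)
  u_2 = (-3, -2, 0)
  u_3 = (4/13, -6/13, 0)

Orthogonality check:
  u_2 · u_1 = 0 (should be 0)
  u_3 · u_1 = 0 (should be 0)
  u_3 · u_2 = 0 (should be 0)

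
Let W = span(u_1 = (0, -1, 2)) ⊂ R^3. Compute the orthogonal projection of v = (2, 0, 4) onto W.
proj_W(v) = (0, -8/5, 16/5)

Set up U = [u_1 | ... | u_1] ∈ R^(3×1). The projector onto W = col(U) is P = U (U^T U)^(-1) U^T.
Compute U^T U =
  [5],
and U^T v = (8).
Solve U^T U · c = U^T v for the coefficients: c = (8/5). The projection is proj_W(v) = U c.
Check: (v - proj_W(v)) · u_1 = 0  (should be 0).
Result: proj_W(v) = (0, -8/5, 16/5).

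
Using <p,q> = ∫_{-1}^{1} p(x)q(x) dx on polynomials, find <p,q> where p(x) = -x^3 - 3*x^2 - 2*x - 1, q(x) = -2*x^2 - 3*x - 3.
<p,q> = 314/15

Expand the product: p(x)·q(x) = 2*x^5 + 9*x^4 + 16*x^3 + 17*x^2 + 9*x + 3.
∫_{-1}^{1} of each monomial x^k gives [2/(k+1) if k even, 0 if k odd]. Integrating term-by-term (or equivalently evaluating the antiderivative F(x) = x^6/3 + 9*x^5/5 + 4*x^4 + 17*x^3/3 + 9*x^2/2 + 3*x at the endpoints):
  F(1) − F(−1) = 193/10 − (-49/30) = 314/15.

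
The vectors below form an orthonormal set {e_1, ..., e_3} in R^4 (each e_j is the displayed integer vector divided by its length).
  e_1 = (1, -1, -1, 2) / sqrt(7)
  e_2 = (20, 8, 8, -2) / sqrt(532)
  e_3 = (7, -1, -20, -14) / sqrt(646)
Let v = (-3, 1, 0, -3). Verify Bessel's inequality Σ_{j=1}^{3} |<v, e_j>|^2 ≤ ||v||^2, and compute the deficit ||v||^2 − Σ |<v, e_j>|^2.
Σ |<v, e_j>|^2 = 321/17; ||v||^2 = 19; deficit = 2/17

Write each e_j = u_j / sqrt(<u_j, u_j>) where u_j is the displayed integer vector. Then <v, e_j> = <v, u_j> / sqrt(<u_j, u_j>), so |<v, e_j>|^2 = <v, u_j>^2 / <u_j, u_j>.
Coefficients: <v, e_1> = -10/sqrt(7), <v, e_2> = -46/sqrt(532), <v, e_3> = 20/sqrt(646).
Square and sum: Σ |<v, e_j>|^2 = 321/17.
Compute ||v||^2 = v·v = 19.
Deficit = 19 − 321/17 = 2/17 ≥ 0, confirming Bessel's inequality. (The deficit equals ||v − Σ <v,e_j> e_j||^2, the squared distance from v to span{e_j}.)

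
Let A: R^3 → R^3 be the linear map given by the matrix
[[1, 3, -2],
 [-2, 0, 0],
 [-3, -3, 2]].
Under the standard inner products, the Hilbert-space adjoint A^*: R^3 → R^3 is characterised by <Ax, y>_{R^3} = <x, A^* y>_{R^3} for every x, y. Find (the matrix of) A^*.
A^* = A^T =
[[1, -2, -3],
 [3, 0, -3],
 [-2, 0, 2]]

For real matrices with standard dot products, the defining identity <Ax, y> = <x, A^* y> gives (Ax)^T y = x^T (A^*) y, i.e. x^T A^T y = x^T (A^*) y. Since this holds for all x, y, we must have A^* = A^T. Therefore
A^* =
[[1, -2, -3],
 [3, 0, -3],
 [-2, 0, 2]].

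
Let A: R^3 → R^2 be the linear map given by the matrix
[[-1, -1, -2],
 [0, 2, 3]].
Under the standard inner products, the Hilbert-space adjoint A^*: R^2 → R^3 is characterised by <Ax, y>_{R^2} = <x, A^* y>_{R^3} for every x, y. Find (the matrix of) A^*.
A^* = A^T =
[[-1, 0],
 [-1, 2],
 [-2, 3]]

For real matrices with standard dot products, the defining identity <Ax, y> = <x, A^* y> gives (Ax)^T y = x^T (A^*) y, i.e. x^T A^T y = x^T (A^*) y. Since this holds for all x, y, we must have A^* = A^T. Therefore
A^* =
[[-1, 0],
 [-1, 2],
 [-2, 3]].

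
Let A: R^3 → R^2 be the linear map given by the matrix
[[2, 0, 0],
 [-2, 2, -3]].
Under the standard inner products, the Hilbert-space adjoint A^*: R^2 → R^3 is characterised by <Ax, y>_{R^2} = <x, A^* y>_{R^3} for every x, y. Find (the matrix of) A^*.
A^* = A^T =
[[2, -2],
 [0, 2],
 [0, -3]]

For real matrices with standard dot products, the defining identity <Ax, y> = <x, A^* y> gives (Ax)^T y = x^T (A^*) y, i.e. x^T A^T y = x^T (A^*) y. Since this holds for all x, y, we must have A^* = A^T. Therefore
A^* =
[[2, -2],
 [0, 2],
 [0, -3]].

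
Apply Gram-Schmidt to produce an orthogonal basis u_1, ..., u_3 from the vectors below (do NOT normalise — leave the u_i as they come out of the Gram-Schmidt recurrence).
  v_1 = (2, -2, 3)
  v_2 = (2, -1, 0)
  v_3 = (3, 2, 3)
Orthogonal basis:
  u_1 = (2, -2, 3)
  u_2 = (22/17, -5/17, -18/17)
  u_3 = (81/49, 162/49, 54/49)

Apply the Gram-Schmidt recurrence
  u_1 = v_1
  u_i = v_i − Σ_{j<i} ((v_i · u_j) / (u_j · u_j)) · u_j.

Step by step this gives:
  u_1 = (2, -2, 3)
  u_2 = (22/17, -5/17, -18/17)
  u_3 = (81/49, 162/49, 54/49)

Orthogonality check:
  u_2 · u_1 = 0 (should be 0)
  u_3 · u_1 = 0 (should be 0)
  u_3 · u_2 = 0 (should be 0)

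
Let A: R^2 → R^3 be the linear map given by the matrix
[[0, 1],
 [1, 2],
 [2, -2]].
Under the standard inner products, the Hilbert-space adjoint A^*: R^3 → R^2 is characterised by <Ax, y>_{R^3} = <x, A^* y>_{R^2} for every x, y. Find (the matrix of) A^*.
A^* = A^T =
[[0, 1, 2],
 [1, 2, -2]]

For real matrices with standard dot products, the defining identity <Ax, y> = <x, A^* y> gives (Ax)^T y = x^T (A^*) y, i.e. x^T A^T y = x^T (A^*) y. Since this holds for all x, y, we must have A^* = A^T. Therefore
A^* =
[[0, 1, 2],
 [1, 2, -2]].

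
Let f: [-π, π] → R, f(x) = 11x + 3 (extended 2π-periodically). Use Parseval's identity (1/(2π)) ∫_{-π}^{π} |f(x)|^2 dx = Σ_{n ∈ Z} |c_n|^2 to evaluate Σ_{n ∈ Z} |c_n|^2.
Σ |c_n|^2 = 121π^2/3 + 9

Expand and integrate term by term over [-π, π]:
  ∫ (11x)^2 dx = 121·(2π^3/3); ∫ 2·11·(3)·x dx = 0 (odd integrand); ∫ 3^2 dx = 9·2π.
So (1/(2π)) ∫_{-π}^{π} (11x + 3)^2 dx = 121π^2/3 + 9 = 121π^2/3 + 9.
Parseval ⇒ Σ |c_n|^2 = 121π^2/3 + 9.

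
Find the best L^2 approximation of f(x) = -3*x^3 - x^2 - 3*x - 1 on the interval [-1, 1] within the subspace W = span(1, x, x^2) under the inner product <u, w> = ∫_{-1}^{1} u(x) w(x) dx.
g(x) = -x^2 - 24*x/5 - 1

The best approximation g ∈ W is the orthogonal projection of f onto W. Writing g = a_0 + a_1 x + a_2 x^2, the coefficients solve the normal equations G · a = b where
  G_{ij} = <φ_i, φ_j> and b_i = <f, φ_i>, with φ_0 = 1, φ_1 = x, φ_2 = x^2.
G =
  [2, 0, 2/3]
  [0, 2/3, 0]
  [2/3, 0, 2/5],
b = (-8/3, -16/5, -16/15).
Solving gives a_0 = -1, a_1 = -24/5, a_2 = -1, so
  g(x) = -x^2 - 24*x/5 - 1.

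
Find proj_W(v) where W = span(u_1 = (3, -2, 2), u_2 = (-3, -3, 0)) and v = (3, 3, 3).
proj_W(v) = (43/11, 23/11, 8/11)

Set up U = [u_1 | ... | u_2] ∈ R^(3×2). The projector onto W = col(U) is P = U (U^T U)^(-1) U^T.
Compute U^T U =
  [17, -3]
  [-3, 18],
and U^T v = (9, -18).
Solve U^T U · c = U^T v for the coefficients: c = (4/11, -31/33). The projection is proj_W(v) = U c.
Check: (v - proj_W(v)) · u_1 = 0  (should be 0).
Check: (v - proj_W(v)) · u_2 = 0  (should be 0).
Result: proj_W(v) = (43/11, 23/11, 8/11).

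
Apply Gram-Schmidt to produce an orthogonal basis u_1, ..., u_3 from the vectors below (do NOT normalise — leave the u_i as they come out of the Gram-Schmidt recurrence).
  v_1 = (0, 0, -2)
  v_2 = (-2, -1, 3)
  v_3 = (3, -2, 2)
Orthogonal basis:
  u_1 = (0, 0, -2)
  u_2 = (-2, -1, 0)
  u_3 = (7/5, -14/5, 0)

Apply the Gram-Schmidt recurrence
  u_1 = v_1
  u_i = v_i − Σ_{j<i} ((v_i · u_j) / (u_j · u_j)) · u_j.

Step by step this gives:
  u_1 = (0, 0, -2)
  u_2 = (-2, -1, 0)
  u_3 = (7/5, -14/5, 0)

Orthogonality check:
  u_2 · u_1 = 0 (should be 0)
  u_3 · u_1 = 0 (should be 0)
  u_3 · u_2 = 0 (should be 0)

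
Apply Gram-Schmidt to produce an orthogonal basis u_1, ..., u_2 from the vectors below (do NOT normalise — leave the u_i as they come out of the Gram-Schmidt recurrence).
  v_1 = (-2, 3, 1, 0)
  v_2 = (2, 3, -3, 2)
Orthogonal basis:
  u_1 = (-2, 3, 1, 0)
  u_2 = (16/7, 18/7, -22/7, 2)

Apply the Gram-Schmidt recurrence
  u_1 = v_1
  u_i = v_i − Σ_{j<i} ((v_i · u_j) / (u_j · u_j)) · u_j.

Step by step this gives:
  u_1 = (-2, 3, 1, 0)
  u_2 = (16/7, 18/7, -22/7, 2)

Orthogonality check:
  u_2 · u_1 = 0 (should be 0)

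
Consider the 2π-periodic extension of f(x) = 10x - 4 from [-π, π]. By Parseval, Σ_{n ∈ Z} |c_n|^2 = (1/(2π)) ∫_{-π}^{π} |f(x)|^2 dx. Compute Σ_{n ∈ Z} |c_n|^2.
Σ |c_n|^2 = 100π^2/3 + 16

Expand and integrate term by term over [-π, π]:
  ∫ (10x)^2 dx = 100·(2π^3/3); ∫ 2·10·(-4)·x dx = 0 (odd integrand); ∫ (-4)^2 dx = 16·2π.
So (1/(2π)) ∫_{-π}^{π} (10x - 4)^2 dx = 100π^2/3 + 16 = 100π^2/3 + 16.
Parseval ⇒ Σ |c_n|^2 = 100π^2/3 + 16.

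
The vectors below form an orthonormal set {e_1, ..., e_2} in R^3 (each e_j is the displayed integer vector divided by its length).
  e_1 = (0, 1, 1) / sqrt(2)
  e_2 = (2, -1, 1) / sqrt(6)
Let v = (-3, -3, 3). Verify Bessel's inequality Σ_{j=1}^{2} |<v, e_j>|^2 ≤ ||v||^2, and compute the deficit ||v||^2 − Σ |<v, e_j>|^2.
Σ |<v, e_j>|^2 = 0; ||v||^2 = 27; deficit = 27

Write each e_j = u_j / sqrt(<u_j, u_j>) where u_j is the displayed integer vector. Then <v, e_j> = <v, u_j> / sqrt(<u_j, u_j>), so |<v, e_j>|^2 = <v, u_j>^2 / <u_j, u_j>.
Coefficients: <v, e_1> = 0/sqrt(2), <v, e_2> = 0/sqrt(6).
Square and sum: Σ |<v, e_j>|^2 = 0.
Compute ||v||^2 = v·v = 27.
Deficit = 27 − 0 = 27 ≥ 0, confirming Bessel's inequality. (The deficit equals ||v − Σ <v,e_j> e_j||^2, the squared distance from v to span{e_j}.)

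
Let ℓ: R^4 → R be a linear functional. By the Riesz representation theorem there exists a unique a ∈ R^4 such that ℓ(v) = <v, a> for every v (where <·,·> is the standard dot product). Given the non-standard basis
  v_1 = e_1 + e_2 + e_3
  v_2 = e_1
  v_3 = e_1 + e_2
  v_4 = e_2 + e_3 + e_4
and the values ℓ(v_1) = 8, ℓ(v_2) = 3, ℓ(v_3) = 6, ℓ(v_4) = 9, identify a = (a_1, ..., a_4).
a = (3, 3, 2, 4)

Write a = (a_1, ..., a_4) in the standard basis. For each basis vector v_i, ℓ(v_i) = <v_i, a> is a linear equation in the a_j's. Collect the n equations into a matrix system V a = ℓ, where row i of V is v_i (expressed in the standard basis). Since V is invertible (lower-triangular with 1s on the diagonal, up to permutation), solve by back-substitution:
  V =
[[1, 1, 1, 0],
 [1, 0, 0, 0],
 [1, 1, 0, 0],
 [0, 1, 1, 1]]
  V a = (8, 3, 6, 9)
Solving gives a = (3, 3, 2, 4).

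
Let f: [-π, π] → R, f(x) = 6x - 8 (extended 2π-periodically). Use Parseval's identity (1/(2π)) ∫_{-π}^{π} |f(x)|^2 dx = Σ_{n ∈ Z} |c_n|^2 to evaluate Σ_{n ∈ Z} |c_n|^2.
Σ |c_n|^2 = 12π^2 + 64

Expand and integrate term by term over [-π, π]:
  ∫ (6x)^2 dx = 36·(2π^3/3); ∫ 2·6·(-8)·x dx = 0 (odd integrand); ∫ (-8)^2 dx = 64·2π.
So (1/(2π)) ∫_{-π}^{π} (6x - 8)^2 dx = 36π^2/3 + 64 = 12π^2 + 64.
Parseval ⇒ Σ |c_n|^2 = 12π^2 + 64.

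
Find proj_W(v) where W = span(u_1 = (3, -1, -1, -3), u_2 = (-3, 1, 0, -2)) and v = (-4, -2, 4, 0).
proj_W(v) = (-75/22, 25/22, 13/22, 15/22)

Set up U = [u_1 | ... | u_2] ∈ R^(4×2). The projector onto W = col(U) is P = U (U^T U)^(-1) U^T.
Compute U^T U =
  [20, -4]
  [-4, 14],
and U^T v = (-14, 10).
Solve U^T U · c = U^T v for the coefficients: c = (-13/22, 6/11). The projection is proj_W(v) = U c.
Check: (v - proj_W(v)) · u_1 = 0  (should be 0).
Check: (v - proj_W(v)) · u_2 = 0  (should be 0).
Result: proj_W(v) = (-75/22, 25/22, 13/22, 15/22).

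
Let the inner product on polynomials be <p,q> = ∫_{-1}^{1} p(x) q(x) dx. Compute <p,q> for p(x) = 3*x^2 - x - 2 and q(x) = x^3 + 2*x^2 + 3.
<p,q> = -20/3

Expand the product: p(x)·q(x) = 3*x^5 + 5*x^4 - 4*x^3 + 5*x^2 - 3*x - 6.
∫_{-1}^{1} of each monomial x^k gives [2/(k+1) if k even, 0 if k odd]. Integrating term-by-term (or equivalently evaluating the antiderivative F(x) = x^6/2 + x^5 - x^4 + 5*x^3/3 - 3*x^2/2 - 6*x at the endpoints):
  F(1) − F(−1) = -16/3 − (4/3) = -20/3.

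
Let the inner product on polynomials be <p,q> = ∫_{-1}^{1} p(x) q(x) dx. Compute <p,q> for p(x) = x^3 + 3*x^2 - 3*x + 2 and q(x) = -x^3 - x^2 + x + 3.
<p,q> = 1552/105

Expand the product: p(x)·q(x) = -x^6 - 4*x^5 + x^4 + 7*x^3 + 4*x^2 - 7*x + 6.
∫_{-1}^{1} of each monomial x^k gives [2/(k+1) if k even, 0 if k odd]. Integrating term-by-term (or equivalently evaluating the antiderivative F(x) = -x^7/7 - 2*x^6/3 + x^5/5 + 7*x^4/4 + 4*x^3/3 - 7*x^2/2 + 6*x at the endpoints):
  F(1) − F(−1) = 2089/420 − (-1373/140) = 1552/105.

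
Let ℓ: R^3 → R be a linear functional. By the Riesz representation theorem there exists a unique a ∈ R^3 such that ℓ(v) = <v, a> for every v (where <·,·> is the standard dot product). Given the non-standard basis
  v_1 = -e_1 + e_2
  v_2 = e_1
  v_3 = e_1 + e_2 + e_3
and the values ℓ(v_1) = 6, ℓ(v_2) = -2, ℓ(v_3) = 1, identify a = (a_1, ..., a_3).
a = (-2, 4, -1)

Write a = (a_1, ..., a_3) in the standard basis. For each basis vector v_i, ℓ(v_i) = <v_i, a> is a linear equation in the a_j's. Collect the n equations into a matrix system V a = ℓ, where row i of V is v_i (expressed in the standard basis). Since V is invertible (lower-triangular with 1s on the diagonal, up to permutation), solve by back-substitution:
  V =
[[-1, 1, 0],
 [1, 0, 0],
 [1, 1, 1]]
  V a = (6, -2, 1)
Solving gives a = (-2, 4, -1).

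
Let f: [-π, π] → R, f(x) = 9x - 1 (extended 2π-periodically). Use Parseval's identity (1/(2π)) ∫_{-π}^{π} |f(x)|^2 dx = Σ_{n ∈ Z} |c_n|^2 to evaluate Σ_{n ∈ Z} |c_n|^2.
Σ |c_n|^2 = 27π^2 + 1

Expand and integrate term by term over [-π, π]:
  ∫ (9x)^2 dx = 81·(2π^3/3); ∫ 2·9·(-1)·x dx = 0 (odd integrand); ∫ (-1)^2 dx = 1·2π.
So (1/(2π)) ∫_{-π}^{π} (9x - 1)^2 dx = 81π^2/3 + 1 = 27π^2 + 1.
Parseval ⇒ Σ |c_n|^2 = 27π^2 + 1.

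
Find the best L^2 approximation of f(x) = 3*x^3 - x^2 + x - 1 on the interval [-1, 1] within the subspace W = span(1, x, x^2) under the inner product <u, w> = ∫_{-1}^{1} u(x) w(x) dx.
g(x) = -x^2 + 14*x/5 - 1

The best approximation g ∈ W is the orthogonal projection of f onto W. Writing g = a_0 + a_1 x + a_2 x^2, the coefficients solve the normal equations G · a = b where
  G_{ij} = <φ_i, φ_j> and b_i = <f, φ_i>, with φ_0 = 1, φ_1 = x, φ_2 = x^2.
G =
  [2, 0, 2/3]
  [0, 2/3, 0]
  [2/3, 0, 2/5],
b = (-8/3, 28/15, -16/15).
Solving gives a_0 = -1, a_1 = 14/5, a_2 = -1, so
  g(x) = -x^2 + 14*x/5 - 1.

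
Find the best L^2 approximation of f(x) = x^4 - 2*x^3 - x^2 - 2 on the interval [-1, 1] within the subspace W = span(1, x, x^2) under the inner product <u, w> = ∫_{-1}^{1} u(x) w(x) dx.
g(x) = -x^2/7 - 6*x/5 - 73/35

The best approximation g ∈ W is the orthogonal projection of f onto W. Writing g = a_0 + a_1 x + a_2 x^2, the coefficients solve the normal equations G · a = b where
  G_{ij} = <φ_i, φ_j> and b_i = <f, φ_i>, with φ_0 = 1, φ_1 = x, φ_2 = x^2.
G =
  [2, 0, 2/3]
  [0, 2/3, 0]
  [2/3, 0, 2/5],
b = (-64/15, -4/5, -152/105).
Solving gives a_0 = -73/35, a_1 = -6/5, a_2 = -1/7, so
  g(x) = -x^2/7 - 6*x/5 - 73/35.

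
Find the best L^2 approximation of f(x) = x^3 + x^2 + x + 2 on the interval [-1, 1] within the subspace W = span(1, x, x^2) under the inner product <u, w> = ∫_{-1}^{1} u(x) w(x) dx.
g(x) = x^2 + 8*x/5 + 2

The best approximation g ∈ W is the orthogonal projection of f onto W. Writing g = a_0 + a_1 x + a_2 x^2, the coefficients solve the normal equations G · a = b where
  G_{ij} = <φ_i, φ_j> and b_i = <f, φ_i>, with φ_0 = 1, φ_1 = x, φ_2 = x^2.
G =
  [2, 0, 2/3]
  [0, 2/3, 0]
  [2/3, 0, 2/5],
b = (14/3, 16/15, 26/15).
Solving gives a_0 = 2, a_1 = 8/5, a_2 = 1, so
  g(x) = x^2 + 8*x/5 + 2.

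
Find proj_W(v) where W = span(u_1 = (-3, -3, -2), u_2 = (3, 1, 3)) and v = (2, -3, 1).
proj_W(v) = (69/94, -231/94, 98/47)

Set up U = [u_1 | ... | u_2] ∈ R^(3×2). The projector onto W = col(U) is P = U (U^T U)^(-1) U^T.
Compute U^T U =
  [22, -18]
  [-18, 19],
and U^T v = (1, 6).
Solve U^T U · c = U^T v for the coefficients: c = (127/94, 75/47). The projection is proj_W(v) = U c.
Check: (v - proj_W(v)) · u_1 = 0  (should be 0).
Check: (v - proj_W(v)) · u_2 = 0  (should be 0).
Result: proj_W(v) = (69/94, -231/94, 98/47).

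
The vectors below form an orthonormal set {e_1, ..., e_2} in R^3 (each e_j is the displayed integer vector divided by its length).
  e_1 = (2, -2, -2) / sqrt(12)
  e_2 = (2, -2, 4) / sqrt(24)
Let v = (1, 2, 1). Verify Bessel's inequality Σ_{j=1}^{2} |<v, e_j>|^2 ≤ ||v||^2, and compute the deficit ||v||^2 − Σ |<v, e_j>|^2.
Σ |<v, e_j>|^2 = 3/2; ||v||^2 = 6; deficit = 9/2

Write each e_j = u_j / sqrt(<u_j, u_j>) where u_j is the displayed integer vector. Then <v, e_j> = <v, u_j> / sqrt(<u_j, u_j>), so |<v, e_j>|^2 = <v, u_j>^2 / <u_j, u_j>.
Coefficients: <v, e_1> = -4/sqrt(12), <v, e_2> = 2/sqrt(24).
Square and sum: Σ |<v, e_j>|^2 = 3/2.
Compute ||v||^2 = v·v = 6.
Deficit = 6 − 3/2 = 9/2 ≥ 0, confirming Bessel's inequality. (The deficit equals ||v − Σ <v,e_j> e_j||^2, the squared distance from v to span{e_j}.)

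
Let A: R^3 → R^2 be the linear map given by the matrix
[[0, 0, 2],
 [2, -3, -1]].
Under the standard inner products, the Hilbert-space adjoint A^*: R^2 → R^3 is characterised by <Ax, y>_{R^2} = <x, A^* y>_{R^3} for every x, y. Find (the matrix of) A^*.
A^* = A^T =
[[0, 2],
 [0, -3],
 [2, -1]]

For real matrices with standard dot products, the defining identity <Ax, y> = <x, A^* y> gives (Ax)^T y = x^T (A^*) y, i.e. x^T A^T y = x^T (A^*) y. Since this holds for all x, y, we must have A^* = A^T. Therefore
A^* =
[[0, 2],
 [0, -3],
 [2, -1]].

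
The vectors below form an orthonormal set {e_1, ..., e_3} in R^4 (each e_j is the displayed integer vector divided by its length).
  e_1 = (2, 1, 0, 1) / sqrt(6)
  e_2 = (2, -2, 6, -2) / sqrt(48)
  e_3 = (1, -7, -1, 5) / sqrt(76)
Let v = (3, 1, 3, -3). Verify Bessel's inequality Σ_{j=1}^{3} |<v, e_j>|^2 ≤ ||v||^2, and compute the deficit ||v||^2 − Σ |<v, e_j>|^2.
Σ |<v, e_j>|^2 = 482/19; ||v||^2 = 28; deficit = 50/19

Write each e_j = u_j / sqrt(<u_j, u_j>) where u_j is the displayed integer vector. Then <v, e_j> = <v, u_j> / sqrt(<u_j, u_j>), so |<v, e_j>|^2 = <v, u_j>^2 / <u_j, u_j>.
Coefficients: <v, e_1> = 4/sqrt(6), <v, e_2> = 28/sqrt(48), <v, e_3> = -22/sqrt(76).
Square and sum: Σ |<v, e_j>|^2 = 482/19.
Compute ||v||^2 = v·v = 28.
Deficit = 28 − 482/19 = 50/19 ≥ 0, confirming Bessel's inequality. (The deficit equals ||v − Σ <v,e_j> e_j||^2, the squared distance from v to span{e_j}.)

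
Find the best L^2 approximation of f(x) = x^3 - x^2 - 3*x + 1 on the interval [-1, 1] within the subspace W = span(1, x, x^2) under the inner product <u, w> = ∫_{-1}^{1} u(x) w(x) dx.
g(x) = -x^2 - 12*x/5 + 1

The best approximation g ∈ W is the orthogonal projection of f onto W. Writing g = a_0 + a_1 x + a_2 x^2, the coefficients solve the normal equations G · a = b where
  G_{ij} = <φ_i, φ_j> and b_i = <f, φ_i>, with φ_0 = 1, φ_1 = x, φ_2 = x^2.
G =
  [2, 0, 2/3]
  [0, 2/3, 0]
  [2/3, 0, 2/5],
b = (4/3, -8/5, 4/15).
Solving gives a_0 = 1, a_1 = -12/5, a_2 = -1, so
  g(x) = -x^2 - 12*x/5 + 1.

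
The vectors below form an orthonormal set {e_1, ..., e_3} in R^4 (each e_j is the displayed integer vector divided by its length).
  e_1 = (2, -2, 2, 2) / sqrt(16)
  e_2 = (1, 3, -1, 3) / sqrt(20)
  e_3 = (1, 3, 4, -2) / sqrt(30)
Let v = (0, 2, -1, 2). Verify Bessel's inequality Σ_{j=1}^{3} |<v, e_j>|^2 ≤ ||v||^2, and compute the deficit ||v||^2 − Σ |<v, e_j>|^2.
Σ |<v, e_j>|^2 = 53/6; ||v||^2 = 9; deficit = 1/6

Write each e_j = u_j / sqrt(<u_j, u_j>) where u_j is the displayed integer vector. Then <v, e_j> = <v, u_j> / sqrt(<u_j, u_j>), so |<v, e_j>|^2 = <v, u_j>^2 / <u_j, u_j>.
Coefficients: <v, e_1> = -2/sqrt(16), <v, e_2> = 13/sqrt(20), <v, e_3> = -2/sqrt(30).
Square and sum: Σ |<v, e_j>|^2 = 53/6.
Compute ||v||^2 = v·v = 9.
Deficit = 9 − 53/6 = 1/6 ≥ 0, confirming Bessel's inequality. (The deficit equals ||v − Σ <v,e_j> e_j||^2, the squared distance from v to span{e_j}.)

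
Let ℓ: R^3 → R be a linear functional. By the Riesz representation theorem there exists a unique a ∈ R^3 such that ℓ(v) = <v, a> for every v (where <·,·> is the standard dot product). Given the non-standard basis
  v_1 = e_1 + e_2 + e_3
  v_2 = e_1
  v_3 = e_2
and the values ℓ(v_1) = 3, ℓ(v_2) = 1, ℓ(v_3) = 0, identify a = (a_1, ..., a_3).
a = (1, 0, 2)

Write a = (a_1, ..., a_3) in the standard basis. For each basis vector v_i, ℓ(v_i) = <v_i, a> is a linear equation in the a_j's. Collect the n equations into a matrix system V a = ℓ, where row i of V is v_i (expressed in the standard basis). Since V is invertible (lower-triangular with 1s on the diagonal, up to permutation), solve by back-substitution:
  V =
[[1, 1, 1],
 [1, 0, 0],
 [0, 1, 0]]
  V a = (3, 1, 0)
Solving gives a = (1, 0, 2).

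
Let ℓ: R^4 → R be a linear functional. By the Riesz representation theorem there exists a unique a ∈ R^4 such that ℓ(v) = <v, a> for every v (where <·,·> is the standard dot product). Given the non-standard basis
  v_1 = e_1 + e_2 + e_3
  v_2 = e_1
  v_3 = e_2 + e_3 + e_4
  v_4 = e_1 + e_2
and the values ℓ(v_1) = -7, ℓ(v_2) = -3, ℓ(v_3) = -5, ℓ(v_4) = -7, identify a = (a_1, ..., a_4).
a = (-3, -4, 0, -1)

Write a = (a_1, ..., a_4) in the standard basis. For each basis vector v_i, ℓ(v_i) = <v_i, a> is a linear equation in the a_j's. Collect the n equations into a matrix system V a = ℓ, where row i of V is v_i (expressed in the standard basis). Since V is invertible (lower-triangular with 1s on the diagonal, up to permutation), solve by back-substitution:
  V =
[[1, 1, 1, 0],
 [1, 0, 0, 0],
 [0, 1, 1, 1],
 [1, 1, 0, 0]]
  V a = (-7, -3, -5, -7)
Solving gives a = (-3, -4, 0, -1).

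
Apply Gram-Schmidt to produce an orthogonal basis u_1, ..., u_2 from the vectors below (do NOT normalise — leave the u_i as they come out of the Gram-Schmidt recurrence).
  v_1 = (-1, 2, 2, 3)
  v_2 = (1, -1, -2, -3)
Orthogonal basis:
  u_1 = (-1, 2, 2, 3)
  u_2 = (1/9, 7/9, -2/9, -1/3)

Apply the Gram-Schmidt recurrence
  u_1 = v_1
  u_i = v_i − Σ_{j<i} ((v_i · u_j) / (u_j · u_j)) · u_j.

Step by step this gives:
  u_1 = (-1, 2, 2, 3)
  u_2 = (1/9, 7/9, -2/9, -1/3)

Orthogonality check:
  u_2 · u_1 = 0 (should be 0)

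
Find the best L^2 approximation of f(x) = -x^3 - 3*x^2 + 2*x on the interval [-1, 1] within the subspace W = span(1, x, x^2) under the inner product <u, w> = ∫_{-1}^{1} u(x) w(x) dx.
g(x) = -3*x^2 + 7*x/5

The best approximation g ∈ W is the orthogonal projection of f onto W. Writing g = a_0 + a_1 x + a_2 x^2, the coefficients solve the normal equations G · a = b where
  G_{ij} = <φ_i, φ_j> and b_i = <f, φ_i>, with φ_0 = 1, φ_1 = x, φ_2 = x^2.
G =
  [2, 0, 2/3]
  [0, 2/3, 0]
  [2/3, 0, 2/5],
b = (-2, 14/15, -6/5).
Solving gives a_0 = 0, a_1 = 7/5, a_2 = -3, so
  g(x) = -3*x^2 + 7*x/5.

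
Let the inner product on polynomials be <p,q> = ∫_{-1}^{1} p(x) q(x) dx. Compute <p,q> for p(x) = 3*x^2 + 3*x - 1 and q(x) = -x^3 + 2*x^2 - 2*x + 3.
<p,q> = -62/15

Expand the product: p(x)·q(x) = -3*x^5 + 3*x^4 + x^3 + x^2 + 11*x - 3.
∫_{-1}^{1} of each monomial x^k gives [2/(k+1) if k even, 0 if k odd]. Integrating term-by-term (or equivalently evaluating the antiderivative F(x) = -x^6/2 + 3*x^5/5 + x^4/4 + x^3/3 + 11*x^2/2 - 3*x at the endpoints):
  F(1) − F(−1) = 191/60 − (439/60) = -62/15.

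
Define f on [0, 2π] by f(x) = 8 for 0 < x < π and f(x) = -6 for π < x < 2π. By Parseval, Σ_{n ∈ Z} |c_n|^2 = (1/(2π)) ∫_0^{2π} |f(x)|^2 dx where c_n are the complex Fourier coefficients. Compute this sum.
Σ |c_n|^2 = 50

Parseval equates the L^2 energy of f (normalised by 1/(2π)) with the ℓ^2 sum of its Fourier coefficients: (1/(2π)) ∫_0^{2π} |f|^2 = Σ |c_n|^2.
Compute the left side: (1/(2π)) [∫_0^π 8^2 dx + ∫_π^{2π} (-6)^2 dx] = (1/(2π)) · (64π + 36π) = (64 + 36)/2 = 50.
So Σ_{n ∈ Z} |c_n|^2 = 50.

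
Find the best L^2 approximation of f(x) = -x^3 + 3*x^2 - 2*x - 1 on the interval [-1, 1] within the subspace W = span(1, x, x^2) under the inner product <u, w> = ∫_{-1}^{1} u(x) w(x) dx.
g(x) = 3*x^2 - 13*x/5 - 1

The best approximation g ∈ W is the orthogonal projection of f onto W. Writing g = a_0 + a_1 x + a_2 x^2, the coefficients solve the normal equations G · a = b where
  G_{ij} = <φ_i, φ_j> and b_i = <f, φ_i>, with φ_0 = 1, φ_1 = x, φ_2 = x^2.
G =
  [2, 0, 2/3]
  [0, 2/3, 0]
  [2/3, 0, 2/5],
b = (0, -26/15, 8/15).
Solving gives a_0 = -1, a_1 = -13/5, a_2 = 3, so
  g(x) = 3*x^2 - 13*x/5 - 1.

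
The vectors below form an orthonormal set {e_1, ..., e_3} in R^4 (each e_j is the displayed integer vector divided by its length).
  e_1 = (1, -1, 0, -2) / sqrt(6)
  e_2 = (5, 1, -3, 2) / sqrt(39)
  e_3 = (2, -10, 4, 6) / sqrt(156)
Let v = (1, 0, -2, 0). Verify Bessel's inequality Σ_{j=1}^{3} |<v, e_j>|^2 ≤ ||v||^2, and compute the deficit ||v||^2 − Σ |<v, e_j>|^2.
Σ |<v, e_j>|^2 = 7/2; ||v||^2 = 5; deficit = 3/2

Write each e_j = u_j / sqrt(<u_j, u_j>) where u_j is the displayed integer vector. Then <v, e_j> = <v, u_j> / sqrt(<u_j, u_j>), so |<v, e_j>|^2 = <v, u_j>^2 / <u_j, u_j>.
Coefficients: <v, e_1> = 1/sqrt(6), <v, e_2> = 11/sqrt(39), <v, e_3> = -6/sqrt(156).
Square and sum: Σ |<v, e_j>|^2 = 7/2.
Compute ||v||^2 = v·v = 5.
Deficit = 5 − 7/2 = 3/2 ≥ 0, confirming Bessel's inequality. (The deficit equals ||v − Σ <v,e_j> e_j||^2, the squared distance from v to span{e_j}.)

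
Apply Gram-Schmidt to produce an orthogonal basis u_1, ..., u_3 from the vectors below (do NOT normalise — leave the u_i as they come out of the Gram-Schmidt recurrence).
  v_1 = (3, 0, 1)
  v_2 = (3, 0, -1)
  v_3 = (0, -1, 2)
Orthogonal basis:
  u_1 = (3, 0, 1)
  u_2 = (3/5, 0, -9/5)
  u_3 = (0, -1, 0)

Apply the Gram-Schmidt recurrence
  u_1 = v_1
  u_i = v_i − Σ_{j<i} ((v_i · u_j) / (u_j · u_j)) · u_j.

Step by step this gives:
  u_1 = (3, 0, 1)
  u_2 = (3/5, 0, -9/5)
  u_3 = (0, -1, 0)

Orthogonality check:
  u_2 · u_1 = 0 (should be 0)
  u_3 · u_1 = 0 (should be 0)
  u_3 · u_2 = 0 (should be 0)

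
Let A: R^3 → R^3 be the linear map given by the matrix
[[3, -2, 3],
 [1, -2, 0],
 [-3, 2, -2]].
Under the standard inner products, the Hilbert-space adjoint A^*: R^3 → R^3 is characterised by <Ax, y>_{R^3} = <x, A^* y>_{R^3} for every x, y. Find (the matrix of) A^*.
A^* = A^T =
[[3, 1, -3],
 [-2, -2, 2],
 [3, 0, -2]]

For real matrices with standard dot products, the defining identity <Ax, y> = <x, A^* y> gives (Ax)^T y = x^T (A^*) y, i.e. x^T A^T y = x^T (A^*) y. Since this holds for all x, y, we must have A^* = A^T. Therefore
A^* =
[[3, 1, -3],
 [-2, -2, 2],
 [3, 0, -2]].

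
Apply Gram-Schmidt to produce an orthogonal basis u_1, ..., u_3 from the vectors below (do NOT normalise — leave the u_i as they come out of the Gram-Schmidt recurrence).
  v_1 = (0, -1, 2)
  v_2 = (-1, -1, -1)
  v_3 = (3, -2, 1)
Orthogonal basis:
  u_1 = (0, -1, 2)
  u_2 = (-1, -6/5, -3/5)
  u_3 = (18/7, -12/7, -6/7)

Apply the Gram-Schmidt recurrence
  u_1 = v_1
  u_i = v_i − Σ_{j<i} ((v_i · u_j) / (u_j · u_j)) · u_j.

Step by step this gives:
  u_1 = (0, -1, 2)
  u_2 = (-1, -6/5, -3/5)
  u_3 = (18/7, -12/7, -6/7)

Orthogonality check:
  u_2 · u_1 = 0 (should be 0)
  u_3 · u_1 = 0 (should be 0)
  u_3 · u_2 = 0 (should be 0)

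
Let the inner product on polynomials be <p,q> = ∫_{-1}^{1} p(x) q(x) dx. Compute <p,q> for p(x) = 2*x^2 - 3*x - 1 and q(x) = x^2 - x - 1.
<p,q> = 14/5

Expand the product: p(x)·q(x) = 2*x^4 - 5*x^3 + 4*x + 1.
∫_{-1}^{1} of each monomial x^k gives [2/(k+1) if k even, 0 if k odd]. Integrating term-by-term (or equivalently evaluating the antiderivative F(x) = 2*x^5/5 - 5*x^4/4 + 2*x^2 + x at the endpoints):
  F(1) − F(−1) = 43/20 − (-13/20) = 14/5.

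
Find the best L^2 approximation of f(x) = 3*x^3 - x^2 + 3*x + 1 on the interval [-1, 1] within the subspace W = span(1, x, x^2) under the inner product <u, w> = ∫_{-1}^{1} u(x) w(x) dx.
g(x) = -x^2 + 24*x/5 + 1

The best approximation g ∈ W is the orthogonal projection of f onto W. Writing g = a_0 + a_1 x + a_2 x^2, the coefficients solve the normal equations G · a = b where
  G_{ij} = <φ_i, φ_j> and b_i = <f, φ_i>, with φ_0 = 1, φ_1 = x, φ_2 = x^2.
G =
  [2, 0, 2/3]
  [0, 2/3, 0]
  [2/3, 0, 2/5],
b = (4/3, 16/5, 4/15).
Solving gives a_0 = 1, a_1 = 24/5, a_2 = -1, so
  g(x) = -x^2 + 24*x/5 + 1.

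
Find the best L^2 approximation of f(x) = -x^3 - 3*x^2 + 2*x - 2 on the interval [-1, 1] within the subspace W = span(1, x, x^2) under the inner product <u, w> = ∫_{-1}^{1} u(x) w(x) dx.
g(x) = -3*x^2 + 7*x/5 - 2

The best approximation g ∈ W is the orthogonal projection of f onto W. Writing g = a_0 + a_1 x + a_2 x^2, the coefficients solve the normal equations G · a = b where
  G_{ij} = <φ_i, φ_j> and b_i = <f, φ_i>, with φ_0 = 1, φ_1 = x, φ_2 = x^2.
G =
  [2, 0, 2/3]
  [0, 2/3, 0]
  [2/3, 0, 2/5],
b = (-6, 14/15, -38/15).
Solving gives a_0 = -2, a_1 = 7/5, a_2 = -3, so
  g(x) = -3*x^2 + 7*x/5 - 2.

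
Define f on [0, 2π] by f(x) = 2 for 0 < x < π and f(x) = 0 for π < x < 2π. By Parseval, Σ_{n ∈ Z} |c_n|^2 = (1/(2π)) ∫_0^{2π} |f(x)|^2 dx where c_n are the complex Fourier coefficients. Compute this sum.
Σ |c_n|^2 = 2

Parseval equates the L^2 energy of f (normalised by 1/(2π)) with the ℓ^2 sum of its Fourier coefficients: (1/(2π)) ∫_0^{2π} |f|^2 = Σ |c_n|^2.
Compute the left side: (1/(2π)) [∫_0^π 2^2 dx + ∫_π^{2π} 0^2 dx] = (1/(2π)) · (4π + 0π) = (4 + 0)/2 = 2.
So Σ_{n ∈ Z} |c_n|^2 = 2.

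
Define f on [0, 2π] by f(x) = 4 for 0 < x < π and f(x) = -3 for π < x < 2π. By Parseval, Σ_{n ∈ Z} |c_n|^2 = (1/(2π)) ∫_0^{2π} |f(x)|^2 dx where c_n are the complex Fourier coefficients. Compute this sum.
Σ |c_n|^2 = 25/2

Parseval equates the L^2 energy of f (normalised by 1/(2π)) with the ℓ^2 sum of its Fourier coefficients: (1/(2π)) ∫_0^{2π} |f|^2 = Σ |c_n|^2.
Compute the left side: (1/(2π)) [∫_0^π 4^2 dx + ∫_π^{2π} (-3)^2 dx] = (1/(2π)) · (16π + 9π) = (16 + 9)/2 = 25/2.
So Σ_{n ∈ Z} |c_n|^2 = 25/2.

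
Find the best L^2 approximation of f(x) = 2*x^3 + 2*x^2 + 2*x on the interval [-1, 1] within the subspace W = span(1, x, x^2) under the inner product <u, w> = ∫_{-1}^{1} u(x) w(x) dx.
g(x) = 2*x^2 + 16*x/5

The best approximation g ∈ W is the orthogonal projection of f onto W. Writing g = a_0 + a_1 x + a_2 x^2, the coefficients solve the normal equations G · a = b where
  G_{ij} = <φ_i, φ_j> and b_i = <f, φ_i>, with φ_0 = 1, φ_1 = x, φ_2 = x^2.
G =
  [2, 0, 2/3]
  [0, 2/3, 0]
  [2/3, 0, 2/5],
b = (4/3, 32/15, 4/5).
Solving gives a_0 = 0, a_1 = 16/5, a_2 = 2, so
  g(x) = 2*x^2 + 16*x/5.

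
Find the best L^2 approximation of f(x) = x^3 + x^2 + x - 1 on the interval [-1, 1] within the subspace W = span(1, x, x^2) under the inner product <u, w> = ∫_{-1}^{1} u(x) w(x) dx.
g(x) = x^2 + 8*x/5 - 1

The best approximation g ∈ W is the orthogonal projection of f onto W. Writing g = a_0 + a_1 x + a_2 x^2, the coefficients solve the normal equations G · a = b where
  G_{ij} = <φ_i, φ_j> and b_i = <f, φ_i>, with φ_0 = 1, φ_1 = x, φ_2 = x^2.
G =
  [2, 0, 2/3]
  [0, 2/3, 0]
  [2/3, 0, 2/5],
b = (-4/3, 16/15, -4/15).
Solving gives a_0 = -1, a_1 = 8/5, a_2 = 1, so
  g(x) = x^2 + 8*x/5 - 1.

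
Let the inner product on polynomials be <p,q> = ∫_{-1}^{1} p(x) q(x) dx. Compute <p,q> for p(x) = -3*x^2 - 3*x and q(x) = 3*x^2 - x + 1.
<p,q> = -18/5

Expand the product: p(x)·q(x) = -9*x^4 - 6*x^3 - 3*x.
∫_{-1}^{1} of each monomial x^k gives [2/(k+1) if k even, 0 if k odd]. Integrating term-by-term (or equivalently evaluating the antiderivative F(x) = -9*x^5/5 - 3*x^4/2 - 3*x^2/2 at the endpoints):
  F(1) − F(−1) = -24/5 − (-6/5) = -18/5.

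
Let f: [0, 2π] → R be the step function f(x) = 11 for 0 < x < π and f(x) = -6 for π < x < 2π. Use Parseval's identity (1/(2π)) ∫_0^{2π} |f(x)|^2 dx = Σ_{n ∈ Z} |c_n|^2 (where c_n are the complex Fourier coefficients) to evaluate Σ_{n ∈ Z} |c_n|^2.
Σ |c_n|^2 = 157/2

Parseval equates the L^2 energy of f (normalised by 1/(2π)) with the ℓ^2 sum of its Fourier coefficients: (1/(2π)) ∫_0^{2π} |f|^2 = Σ |c_n|^2.
Compute the left side: (1/(2π)) [∫_0^π 11^2 dx + ∫_π^{2π} (-6)^2 dx] = (1/(2π)) · (121π + 36π) = (121 + 36)/2 = 157/2.
So Σ_{n ∈ Z} |c_n|^2 = 157/2.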